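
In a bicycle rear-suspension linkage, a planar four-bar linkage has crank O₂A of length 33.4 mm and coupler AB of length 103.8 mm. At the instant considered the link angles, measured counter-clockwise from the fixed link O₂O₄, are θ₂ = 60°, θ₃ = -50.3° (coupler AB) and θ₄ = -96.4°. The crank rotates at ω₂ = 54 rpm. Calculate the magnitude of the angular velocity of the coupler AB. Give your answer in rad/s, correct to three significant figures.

1.01

ω₂ = 5.655 rad/s (from 54 rpm).
Differentiating the loop-closure r₂e^{iθ₂}+r₃e^{iθ₃}=r₁+r₄e^{iθ₄} gives r₂ω₂e^{iθ₂}+r₃ω₃e^{iθ₃}=r₄ω₄e^{iθ₄}.
Eliminating the other unknown: ω₃ = r₂ω₂ sin(θ₄−θ₂) / [r₃ sin(θ₃−θ₄)].
Numerator sine = -0.40035; denominator sine = +0.72055.
Result = 0.0334·5.655·(-0.40035) / (0.1038·(+0.72055)) = -1.011 rad/s; magnitude 1.011 rad/s.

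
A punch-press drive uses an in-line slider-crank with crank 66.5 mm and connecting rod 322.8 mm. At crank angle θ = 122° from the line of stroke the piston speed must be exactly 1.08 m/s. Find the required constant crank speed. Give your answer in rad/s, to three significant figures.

For an in-line slider-crank, |v_piston| = rω|sinθ|·[1 + r cosθ/√(L² − r² sin²θ)].
With r = 0.0665 m, L = 0.3228 m, θ = 122°: the bracketed kinematic factor |dx/dθ| = 0.050142 m.
ω = v/|dx/dθ| = 1.08/0.050142 = 21.539 rad/s.

21.5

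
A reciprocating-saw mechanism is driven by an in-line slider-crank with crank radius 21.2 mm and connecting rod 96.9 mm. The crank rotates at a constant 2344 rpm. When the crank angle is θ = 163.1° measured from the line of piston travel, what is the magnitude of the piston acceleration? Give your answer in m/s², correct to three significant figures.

988

ω = 2π·2344/60 = 245.5 rad/s
x(θ) = r cosθ + √(L² − r² sin²θ); with ω constant, a = ω²·d²x/dθ².
d²x/dθ² = −r cosθ − r²(cos2θ)/√u − r⁴ sin²2θ/(4u^{3/2}),  u = L² − r² sin²θ = 0.00935163 m².
Substituting r = 0.0212 m, L = 0.0969 m, θ = 163.1°: d²x/dθ² = +0.016405 m.
a = ω²·d²x/dθ² = (245.5)²·(+0.016405) = +988.44 m/s²;  |a| = 988.44 m/s².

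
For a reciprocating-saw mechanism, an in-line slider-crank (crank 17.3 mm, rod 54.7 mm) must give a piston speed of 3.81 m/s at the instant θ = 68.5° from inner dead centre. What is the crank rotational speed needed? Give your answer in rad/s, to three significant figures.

For an in-line slider-crank, |v_piston| = rω|sinθ|·[1 + r cosθ/√(L² − r² sin²θ)].
With r = 0.0173 m, L = 0.0547 m, θ = 68.5°: the bracketed kinematic factor |dx/dθ| = 0.018048 m.
ω = v/|dx/dθ| = 3.81/0.018048 = 211.1 rad/s.

211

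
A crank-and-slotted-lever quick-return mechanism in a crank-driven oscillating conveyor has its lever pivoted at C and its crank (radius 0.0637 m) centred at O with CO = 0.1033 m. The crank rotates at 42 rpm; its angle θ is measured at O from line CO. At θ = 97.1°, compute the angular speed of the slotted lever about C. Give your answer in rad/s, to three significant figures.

1.09

ω = 4.398 rad/s (from 42 rpm).
Crank pin A relative to C: A = (d + r cosθ, r sinθ); lever angle φ = atan2(r sinθ, d + r cosθ).
Differentiating tanφ: φ̇ = rω(d cosθ + r)/(d² + r² + 2dr cosθ).
d² + r² + 2dr cosθ = |CA|² = 0.0131019 m²;  d cosθ + r = +0.050932 m.
|ω_lever| = |0.0637·4.398·+0.050932| / 0.0131019 = 1.0891 rad/s.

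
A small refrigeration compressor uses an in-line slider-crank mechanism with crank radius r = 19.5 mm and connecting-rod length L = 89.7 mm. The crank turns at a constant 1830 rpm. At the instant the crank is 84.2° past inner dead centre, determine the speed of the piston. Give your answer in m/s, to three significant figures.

3.80

ω = 2π·1830/60 = 191.6 rad/s
For an in-line slider-crank, x = r cosθ + √(L² − r² sin²θ), so v = −rω sinθ·[1 + r cosθ/√(L² − r² sin²θ)].
With r = 0.0195 m, L = 0.0897 m, θ = 84.2°: √(L² − r² sin²θ) = 0.087577 m.
v = −0.0195·191.6·0.99488·[1 + 0.0195·0.10106/0.087577] = -3.8014 m/s.
|v| = 3.8014 m/s.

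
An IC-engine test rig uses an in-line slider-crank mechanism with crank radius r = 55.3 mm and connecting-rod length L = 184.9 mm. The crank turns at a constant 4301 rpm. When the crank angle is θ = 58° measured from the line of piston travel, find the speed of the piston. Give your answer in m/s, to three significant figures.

ω = 2π·4301/60 = 450.4 rad/s
For an in-line slider-crank, x = r cosθ + √(L² − r² sin²θ), so v = −rω sinθ·[1 + r cosθ/√(L² − r² sin²θ)].
With r = 0.0553 m, L = 0.1849 m, θ = 58°: √(L² − r² sin²θ) = 0.17885 m.
v = −0.0553·450.4·0.84805·[1 + 0.0553·0.52992/0.17885] = -24.583 m/s.
|v| = 24.583 m/s.

24.6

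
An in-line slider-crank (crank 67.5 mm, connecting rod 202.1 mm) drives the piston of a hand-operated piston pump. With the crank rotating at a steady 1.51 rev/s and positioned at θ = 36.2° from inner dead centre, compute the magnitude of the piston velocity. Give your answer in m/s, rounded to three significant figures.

0.482

ω = 2π·1.51 = 9.488 rad/s
For an in-line slider-crank, x = r cosθ + √(L² − r² sin²θ), so v = −rω sinθ·[1 + r cosθ/√(L² − r² sin²θ)].
With r = 0.0675 m, L = 0.2021 m, θ = 36.2°: √(L² − r² sin²θ) = 0.19813 m.
v = −0.0675·9.488·0.59061·[1 + 0.0675·0.80696/0.19813] = -0.48222 m/s.
|v| = 0.48222 m/s.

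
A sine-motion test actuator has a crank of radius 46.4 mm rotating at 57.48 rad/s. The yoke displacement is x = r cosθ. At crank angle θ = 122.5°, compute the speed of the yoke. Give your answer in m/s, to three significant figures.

2.25

ω = 57.48 rad/s
x = r cosθ ⇒ ẋ = −rω sinθ.
|v| = rω|sinθ| = 0.0464·57.48·|sin 122.5°| = 2.2494 m/s.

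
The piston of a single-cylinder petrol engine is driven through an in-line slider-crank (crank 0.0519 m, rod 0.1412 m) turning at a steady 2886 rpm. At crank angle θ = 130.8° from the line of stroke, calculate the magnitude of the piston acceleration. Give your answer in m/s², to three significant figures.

3300

ω = 2π·2886/60 = 302.2 rad/s
x(θ) = r cosθ + √(L² − r² sin²θ); with ω constant, a = ω²·d²x/dθ².
d²x/dθ² = −r cosθ − r²(cos2θ)/√u − r⁴ sin²2θ/(4u^{3/2}),  u = L² − r² sin²θ = 0.0183939 m².
Substituting r = 0.0519 m, L = 0.1412 m, θ = 130.8°: d²x/dθ² = +0.036102 m.
a = ω²·d²x/dθ² = (302.2)²·(+0.036102) = +3297.5 m/s²;  |a| = 3297.5 m/s².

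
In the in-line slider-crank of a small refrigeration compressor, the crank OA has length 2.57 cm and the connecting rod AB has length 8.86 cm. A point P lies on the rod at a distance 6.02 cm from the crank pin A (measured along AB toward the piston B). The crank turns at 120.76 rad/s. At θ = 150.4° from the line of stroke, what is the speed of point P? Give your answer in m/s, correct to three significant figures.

ω = 120.8 rad/s.  Crank-pin speed |V_A| = rω = 3.1035 m/s, perpendicular to OA.
Rod angle: sinφ = −(r/L) sinθ ⇒ φ = -8.237°; ω_rod = −rω cosθ/√(L²−r²sin²θ) = +30.775 rad/s.
V_P = V_A + ω_rod × AP, with AP = 0.0602 m along the rod.
Components: V_Px = −rω sinθ − a·ω_rod·sinφ = -1.2675 m/s;  V_Py = rω cosθ + a·ω_rod·cosφ = -0.86498 m/s.
|V_P| = √(V_Px² + V_Py²) = 1.5345 m/s.

1.53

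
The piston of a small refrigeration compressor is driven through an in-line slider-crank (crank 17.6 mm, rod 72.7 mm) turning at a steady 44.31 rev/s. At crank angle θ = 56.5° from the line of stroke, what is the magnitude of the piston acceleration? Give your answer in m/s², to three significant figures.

626

ω = 2π·44.3 = 278.4 rad/s
x(θ) = r cosθ + √(L² − r² sin²θ); with ω constant, a = ω²·d²x/dθ².
d²x/dθ² = −r cosθ − r²(cos2θ)/√u − r⁴ sin²2θ/(4u^{3/2}),  u = L² − r² sin²θ = 0.00506989 m².
Substituting r = 0.0176 m, L = 0.0727 m, θ = 56.5°: d²x/dθ² = -0.0080706 m.
a = ω²·d²x/dθ² = (278.4)²·(-0.0080706) = -625.56 m/s²;  |a| = 625.56 m/s².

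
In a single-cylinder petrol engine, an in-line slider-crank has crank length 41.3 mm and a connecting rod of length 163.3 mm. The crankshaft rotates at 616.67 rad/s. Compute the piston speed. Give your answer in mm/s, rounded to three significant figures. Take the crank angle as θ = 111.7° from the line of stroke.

ω = 616.7 rad/s
For an in-line slider-crank, x = r cosθ + √(L² − r² sin²θ), so v = −rω sinθ·[1 + r cosθ/√(L² − r² sin²θ)].
With r = 0.0413 m, L = 0.1633 m, θ = 111.7°: √(L² − r² sin²θ) = 0.15873 m.
v = −0.0413·616.7·0.92913·[1 + 0.0413·-0.36975/0.15873] = -21.387 m/s.
|v| = 21.387 m/s = 21387 mm/s.

21400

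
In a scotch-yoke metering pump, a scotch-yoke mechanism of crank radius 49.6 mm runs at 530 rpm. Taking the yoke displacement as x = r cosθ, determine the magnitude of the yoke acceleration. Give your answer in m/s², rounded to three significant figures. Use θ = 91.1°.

ω = 55.5 rad/s (from 530 rpm).
x = r cosθ ⇒ ẍ = −rω² cosθ (ω constant).
|a| = rω²|cosθ| = 0.0496·(55.5)²·|cos 91.1°| = 2.9331 m/s².

2.93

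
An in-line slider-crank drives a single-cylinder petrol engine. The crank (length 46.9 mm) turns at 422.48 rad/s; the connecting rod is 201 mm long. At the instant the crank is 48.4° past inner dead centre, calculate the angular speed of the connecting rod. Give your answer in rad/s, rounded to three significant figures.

66.5

ω = 422.5 rad/s
The rod makes angle φ with the slider axis where L sinφ = r sinθ; differentiating, L cosφ·φ̇ = r ω cosθ.
L cosφ = √(L² − r² sin²θ) = 0.19792 m.
|ω_rod| = r ω |cosθ| / √(L² − r² sin²θ) = 0.0469·422.5·0.66393/0.19792 = 66.469 rad/s.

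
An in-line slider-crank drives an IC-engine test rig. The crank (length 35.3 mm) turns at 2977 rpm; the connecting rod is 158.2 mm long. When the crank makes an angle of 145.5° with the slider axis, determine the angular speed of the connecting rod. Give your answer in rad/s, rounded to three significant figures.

57.8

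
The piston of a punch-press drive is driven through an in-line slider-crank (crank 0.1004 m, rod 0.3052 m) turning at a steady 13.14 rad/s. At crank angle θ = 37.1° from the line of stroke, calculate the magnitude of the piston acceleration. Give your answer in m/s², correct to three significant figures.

15.6

ω = 13.14 rad/s
x(θ) = r cosθ + √(L² − r² sin²θ); with ω constant, a = ω²·d²x/dθ².
d²x/dθ² = −r cosθ − r²(cos2θ)/√u − r⁴ sin²2θ/(4u^{3/2}),  u = L² − r² sin²θ = 0.0894793 m².
Substituting r = 0.1004 m, L = 0.3052 m, θ = 37.1°: d²x/dθ² = -0.090131 m.
a = ω²·d²x/dθ² = (13.14)²·(-0.090131) = -15.562 m/s²;  |a| = 15.562 m/s².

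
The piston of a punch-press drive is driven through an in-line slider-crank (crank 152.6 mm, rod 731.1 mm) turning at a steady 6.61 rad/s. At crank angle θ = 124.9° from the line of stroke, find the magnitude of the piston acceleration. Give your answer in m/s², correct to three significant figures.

4.29

ω = 6.61 rad/s
x(θ) = r cosθ + √(L² − r² sin²θ); with ω constant, a = ω²·d²x/dθ².
d²x/dθ² = −r cosθ − r²(cos2θ)/√u − r⁴ sin²2θ/(4u^{3/2}),  u = L² − r² sin²θ = 0.518843 m².
Substituting r = 0.1526 m, L = 0.7311 m, θ = 124.9°: d²x/dθ² = +0.098153 m.
a = ω²·d²x/dθ² = (6.61)²·(+0.098153) = +4.2885 m/s²;  |a| = 4.2885 m/s².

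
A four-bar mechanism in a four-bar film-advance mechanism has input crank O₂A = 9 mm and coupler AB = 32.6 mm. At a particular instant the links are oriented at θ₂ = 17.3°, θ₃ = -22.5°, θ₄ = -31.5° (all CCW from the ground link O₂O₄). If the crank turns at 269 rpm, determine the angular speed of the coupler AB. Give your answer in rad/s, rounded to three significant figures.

ω₂ = 28.17 rad/s (from 269 rpm).
Differentiating the loop-closure r₂e^{iθ₂}+r₃e^{iθ₃}=r₁+r₄e^{iθ₄} gives r₂ω₂e^{iθ₂}+r₃ω₃e^{iθ₃}=r₄ω₄e^{iθ₄}.
Eliminating the other unknown: ω₃ = r₂ω₂ sin(θ₄−θ₂) / [r₃ sin(θ₃−θ₄)].
Numerator sine = -0.75241; denominator sine = +0.15643.
Result = 0.009·28.17·(-0.75241) / (0.0326·(+0.15643)) = -37.405 rad/s; magnitude 37.405 rad/s.

37.4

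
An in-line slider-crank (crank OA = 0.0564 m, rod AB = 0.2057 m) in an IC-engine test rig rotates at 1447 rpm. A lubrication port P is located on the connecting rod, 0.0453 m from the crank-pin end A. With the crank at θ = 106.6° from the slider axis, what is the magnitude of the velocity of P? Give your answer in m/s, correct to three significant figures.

ω = 151.5 rad/s.  Crank-pin speed |V_A| = rω = 8.5463 m/s, perpendicular to OA.
Rod angle: sinφ = −(r/L) sinθ ⇒ φ = -15.234°; ω_rod = −rω cosθ/√(L²−r²sin²θ) = +12.302 rad/s.
V_P = V_A + ω_rod × AP, with AP = 0.0453 m along the rod.
Components: V_Px = −rω sinθ − a·ω_rod·sinφ = -8.0436 m/s;  V_Py = rω cosθ + a·ω_rod·cosφ = -1.9039 m/s.
|V_P| = √(V_Px² + V_Py²) = 8.2659 m/s.

8.27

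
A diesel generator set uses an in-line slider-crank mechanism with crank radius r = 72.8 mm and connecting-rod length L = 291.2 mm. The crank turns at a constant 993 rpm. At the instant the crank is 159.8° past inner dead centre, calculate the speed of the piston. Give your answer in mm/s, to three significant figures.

ω = 2π·993/60 = 104 rad/s
For an in-line slider-crank, x = r cosθ + √(L² − r² sin²θ), so v = −rω sinθ·[1 + r cosθ/√(L² − r² sin²θ)].
With r = 0.0728 m, L = 0.2912 m, θ = 159.8°: √(L² − r² sin²θ) = 0.29011 m.
v = −0.0728·104·0.34530·[1 + 0.0728·-0.93849/0.29011] = -1.9984 m/s.
|v| = 1.9984 m/s = 1998.4 mm/s.

2000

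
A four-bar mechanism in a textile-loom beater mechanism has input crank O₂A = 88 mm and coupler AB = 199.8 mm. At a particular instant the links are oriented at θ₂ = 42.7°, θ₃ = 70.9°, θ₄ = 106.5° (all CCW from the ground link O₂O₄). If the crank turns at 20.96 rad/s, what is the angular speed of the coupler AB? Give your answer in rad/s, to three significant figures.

14.2

ω₂ = 20.96 rad/s
Differentiating the loop-closure r₂e^{iθ₂}+r₃e^{iθ₃}=r₁+r₄e^{iθ₄} gives r₂ω₂e^{iθ₂}+r₃ω₃e^{iθ₃}=r₄ω₄e^{iθ₄}.
Eliminating the other unknown: ω₃ = r₂ω₂ sin(θ₄−θ₂) / [r₃ sin(θ₃−θ₄)].
Numerator sine = +0.89726; denominator sine = -0.58212.
Result = 0.088·20.96·(+0.89726) / (0.1998·(-0.58212)) = -14.229 rad/s; magnitude 14.229 rad/s.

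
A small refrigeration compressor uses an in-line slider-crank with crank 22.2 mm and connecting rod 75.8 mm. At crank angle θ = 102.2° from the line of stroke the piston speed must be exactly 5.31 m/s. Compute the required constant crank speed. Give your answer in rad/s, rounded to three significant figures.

For an in-line slider-crank, |v_piston| = rω|sinθ|·[1 + r cosθ/√(L² − r² sin²θ)].
With r = 0.0222 m, L = 0.0758 m, θ = 102.2°: the bracketed kinematic factor |dx/dθ| = 0.020297 m.
ω = v/|dx/dθ| = 5.31/0.020297 = 261.61 rad/s.

262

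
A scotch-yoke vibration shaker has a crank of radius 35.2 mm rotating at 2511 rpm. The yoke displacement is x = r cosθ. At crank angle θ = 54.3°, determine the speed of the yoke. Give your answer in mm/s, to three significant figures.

ω = 263 rad/s (from 2511 rpm).
x = r cosθ ⇒ ẋ = −rω sinθ.
|v| = rω|sinθ| = 0.0352·263·|sin 54.3°| = 7.5166 m/s = 7516.6 mm/s.

7520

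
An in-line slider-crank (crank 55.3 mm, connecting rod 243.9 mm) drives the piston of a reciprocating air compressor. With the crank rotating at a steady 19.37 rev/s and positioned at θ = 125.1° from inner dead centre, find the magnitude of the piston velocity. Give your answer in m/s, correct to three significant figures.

4.78

ω = 2π·19.4 = 121.7 rad/s
For an in-line slider-crank, x = r cosθ + √(L² − r² sin²θ), so v = −rω sinθ·[1 + r cosθ/√(L² − r² sin²θ)].
With r = 0.0553 m, L = 0.2439 m, θ = 125.1°: √(L² − r² sin²θ) = 0.23967 m.
v = −0.0553·121.7·0.81815·[1 + 0.0553·-0.57501/0.23967] = -4.7758 m/s.
|v| = 4.7758 m/s.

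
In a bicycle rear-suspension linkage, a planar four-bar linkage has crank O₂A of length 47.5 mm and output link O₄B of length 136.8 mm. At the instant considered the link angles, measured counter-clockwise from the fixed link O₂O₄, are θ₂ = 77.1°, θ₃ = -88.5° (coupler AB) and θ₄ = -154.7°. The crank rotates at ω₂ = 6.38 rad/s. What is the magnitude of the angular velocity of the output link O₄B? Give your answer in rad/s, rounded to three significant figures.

ω₂ = 6.38 rad/s
Differentiating the loop-closure r₂e^{iθ₂}+r₃e^{iθ₃}=r₁+r₄e^{iθ₄} gives r₂ω₂e^{iθ₂}+r₃ω₃e^{iθ₃}=r₄ω₄e^{iθ₄}.
Eliminating the other unknown: ω₄ = r₂ω₂ sin(θ₂−θ₃) / [r₄ sin(θ₄−θ₃)].
Numerator sine = +0.24869; denominator sine = -0.91496.
Result = 0.0475·6.38·(+0.24869) / (0.1368·(-0.91496)) = -0.60212 rad/s; magnitude 0.60212 rad/s.

0.602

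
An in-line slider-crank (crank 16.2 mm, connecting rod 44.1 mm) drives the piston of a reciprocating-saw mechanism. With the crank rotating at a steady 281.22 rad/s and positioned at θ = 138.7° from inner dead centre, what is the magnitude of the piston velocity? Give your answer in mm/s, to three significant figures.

2150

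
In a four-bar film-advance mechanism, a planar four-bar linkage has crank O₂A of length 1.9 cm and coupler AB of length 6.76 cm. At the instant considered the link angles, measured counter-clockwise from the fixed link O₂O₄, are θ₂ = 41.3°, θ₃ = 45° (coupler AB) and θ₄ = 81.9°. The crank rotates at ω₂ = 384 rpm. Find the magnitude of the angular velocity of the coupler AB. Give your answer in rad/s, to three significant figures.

ω₂ = 40.21 rad/s (from 384 rpm).
Differentiating the loop-closure r₂e^{iθ₂}+r₃e^{iθ₃}=r₁+r₄e^{iθ₄} gives r₂ω₂e^{iθ₂}+r₃ω₃e^{iθ₃}=r₄ω₄e^{iθ₄}.
Eliminating the other unknown: ω₃ = r₂ω₂ sin(θ₄−θ₂) / [r₃ sin(θ₃−θ₄)].
Numerator sine = +0.65077; denominator sine = -0.60042.
Result = 0.019·40.21·(+0.65077) / (0.0676·(-0.60042)) = -12.25 rad/s; magnitude 12.25 rad/s.

12.3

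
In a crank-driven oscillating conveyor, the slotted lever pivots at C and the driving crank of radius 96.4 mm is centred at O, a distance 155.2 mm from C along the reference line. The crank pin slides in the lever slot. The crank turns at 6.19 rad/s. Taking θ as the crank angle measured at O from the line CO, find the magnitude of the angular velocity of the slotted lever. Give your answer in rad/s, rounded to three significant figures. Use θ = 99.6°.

ω = 6.19 rad/s
Crank pin A relative to C: A = (d + r cosθ, r sinθ); lever angle φ = atan2(r sinθ, d + r cosθ).
Differentiating tanφ: φ̇ = rω(d cosθ + r)/(d² + r² + 2dr cosθ).
d² + r² + 2dr cosθ = |CA|² = 0.0283899 m²;  d cosθ + r = +0.070517 m.
|ω_lever| = |0.0964·6.19·+0.070517| / 0.0283899 = 1.4822 rad/s.

1.48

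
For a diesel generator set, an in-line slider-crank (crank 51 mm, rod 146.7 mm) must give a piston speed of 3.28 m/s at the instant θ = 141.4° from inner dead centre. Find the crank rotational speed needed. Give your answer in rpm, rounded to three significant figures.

For an in-line slider-crank, |v_piston| = rω|sinθ|·[1 + r cosθ/√(L² − r² sin²θ)].
With r = 0.051 m, L = 0.1467 m, θ = 141.4°: the bracketed kinematic factor |dx/dθ| = 0.022962 m.
ω = v/|dx/dθ| = 3.28/0.022962 = 142.84 rad/s.
N = 60ω/(2π) = 1364 rpm.

1360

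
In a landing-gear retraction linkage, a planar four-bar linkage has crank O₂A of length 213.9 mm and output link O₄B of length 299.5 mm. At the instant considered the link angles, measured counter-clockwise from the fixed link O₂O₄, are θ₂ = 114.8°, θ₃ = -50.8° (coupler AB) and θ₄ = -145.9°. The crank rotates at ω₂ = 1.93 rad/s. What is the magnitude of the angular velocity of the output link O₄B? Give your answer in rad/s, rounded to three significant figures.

ω₂ = 1.93 rad/s
Differentiating the loop-closure r₂e^{iθ₂}+r₃e^{iθ₃}=r₁+r₄e^{iθ₄} gives r₂ω₂e^{iθ₂}+r₃ω₃e^{iθ₃}=r₄ω₄e^{iθ₄}.
Eliminating the other unknown: ω₄ = r₂ω₂ sin(θ₂−θ₃) / [r₄ sin(θ₄−θ₃)].
Numerator sine = +0.24869; denominator sine = -0.99604.
Result = 0.2139·1.93·(+0.24869) / (0.2995·(-0.99604)) = -0.34415 rad/s; magnitude 0.34415 rad/s.

0.344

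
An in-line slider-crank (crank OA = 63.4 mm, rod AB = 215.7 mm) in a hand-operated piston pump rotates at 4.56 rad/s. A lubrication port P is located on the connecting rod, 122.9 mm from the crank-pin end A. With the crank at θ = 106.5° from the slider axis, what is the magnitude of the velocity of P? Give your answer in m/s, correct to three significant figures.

0.266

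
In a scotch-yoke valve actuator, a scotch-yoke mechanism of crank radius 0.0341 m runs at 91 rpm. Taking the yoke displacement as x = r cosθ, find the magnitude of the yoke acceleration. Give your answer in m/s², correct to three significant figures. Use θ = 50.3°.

1.98

ω = 9.529 rad/s (from 91 rpm).
x = r cosθ ⇒ ẍ = −rω² cosθ (ω constant).
|a| = rω²|cosθ| = 0.0341·(9.529)²·|cos 50.3°| = 1.9781 m/s².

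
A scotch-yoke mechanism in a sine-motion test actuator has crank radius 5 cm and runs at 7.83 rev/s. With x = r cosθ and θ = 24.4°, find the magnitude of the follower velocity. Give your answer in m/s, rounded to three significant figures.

ω = 49.2 rad/s (from 7.83 rev/s).
x = r cosθ ⇒ ẋ = −rω sinθ.
|v| = rω|sinθ| = 0.05·49.2·|sin 24.4°| = 1.0162 m/s.

1.02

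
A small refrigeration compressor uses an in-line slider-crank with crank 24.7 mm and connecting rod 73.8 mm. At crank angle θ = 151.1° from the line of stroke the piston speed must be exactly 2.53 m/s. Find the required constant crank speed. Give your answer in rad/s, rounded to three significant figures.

For an in-line slider-crank, |v_piston| = rω|sinθ|·[1 + r cosθ/√(L² − r² sin²θ)].
With r = 0.0247 m, L = 0.0738 m, θ = 151.1°: the bracketed kinematic factor |dx/dθ| = 0.0083927 m.
ω = v/|dx/dθ| = 2.53/0.0083927 = 301.45 rad/s.

301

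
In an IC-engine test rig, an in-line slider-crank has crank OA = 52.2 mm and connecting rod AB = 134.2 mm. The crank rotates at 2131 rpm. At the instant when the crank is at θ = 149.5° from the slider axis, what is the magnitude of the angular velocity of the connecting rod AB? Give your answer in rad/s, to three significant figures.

ω = 223.2 rad/s (converted from 2131 rpm).
The rod makes angle φ with the slider axis where L sinφ = r sinθ; differentiating, L cosφ·φ̇ = r ω cosθ.
L cosφ = √(L² − r² sin²θ) = 0.13156 m.
|ω_rod| = r ω |cosθ| / √(L² − r² sin²θ) = 0.0522·223.2·0.86163/0.13156 = 76.293 rad/s.

76.3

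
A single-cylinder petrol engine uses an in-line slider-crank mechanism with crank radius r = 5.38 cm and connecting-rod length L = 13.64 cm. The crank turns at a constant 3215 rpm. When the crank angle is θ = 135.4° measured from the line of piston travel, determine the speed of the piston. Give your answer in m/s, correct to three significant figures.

ω = 2π·3215/60 = 336.7 rad/s
For an in-line slider-crank, x = r cosθ + √(L² − r² sin²θ), so v = −rω sinθ·[1 + r cosθ/√(L² − r² sin²θ)].
With r = 0.0538 m, L = 0.1364 m, θ = 135.4°: √(L² − r² sin²θ) = 0.13106 m.
v = −0.0538·336.7·0.70215·[1 + 0.0538·-0.71203/0.13106] = -9.0009 m/s.
|v| = 9.0009 m/s.

9.00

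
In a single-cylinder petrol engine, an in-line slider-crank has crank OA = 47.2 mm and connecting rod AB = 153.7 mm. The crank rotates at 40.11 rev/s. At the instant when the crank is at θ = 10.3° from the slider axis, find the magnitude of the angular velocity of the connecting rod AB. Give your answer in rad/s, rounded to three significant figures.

ω = 252 rad/s (converted from 40.11 rev/s).
The rod makes angle φ with the slider axis where L sinφ = r sinθ; differentiating, L cosφ·φ̇ = r ω cosθ.
L cosφ = √(L² − r² sin²θ) = 0.15347 m.
|ω_rod| = r ω |cosθ| / √(L² − r² sin²θ) = 0.0472·252·0.98389/0.15347 = 76.261 rad/s.

76.3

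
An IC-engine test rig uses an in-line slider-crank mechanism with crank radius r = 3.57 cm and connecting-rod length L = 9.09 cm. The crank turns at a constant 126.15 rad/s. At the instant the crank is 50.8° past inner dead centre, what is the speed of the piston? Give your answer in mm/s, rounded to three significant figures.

4400

ω = 126.2 rad/s
For an in-line slider-crank, x = r cosθ + √(L² − r² sin²θ), so v = −rω sinθ·[1 + r cosθ/√(L² − r² sin²θ)].
With r = 0.0357 m, L = 0.0909 m, θ = 50.8°: √(L² − r² sin²θ) = 0.086588 m.
v = −0.0357·126.2·0.77494·[1 + 0.0357·0.63203/0.086588] = -4.3994 m/s.
|v| = 4.3994 m/s = 4399.4 mm/s.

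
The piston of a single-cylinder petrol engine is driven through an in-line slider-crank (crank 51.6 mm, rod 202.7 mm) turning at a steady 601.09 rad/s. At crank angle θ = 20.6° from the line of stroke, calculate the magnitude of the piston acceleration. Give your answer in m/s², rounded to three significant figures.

ω = 601.1 rad/s
x(θ) = r cosθ + √(L² − r² sin²θ); with ω constant, a = ω²·d²x/dθ².
d²x/dθ² = −r cosθ − r²(cos2θ)/√u − r⁴ sin²2θ/(4u^{3/2}),  u = L² − r² sin²θ = 0.0407577 m².
Substituting r = 0.0516 m, L = 0.2027 m, θ = 20.6°: d²x/dθ² = -0.058317 m.
a = ω²·d²x/dθ² = (601.1)²·(-0.058317) = -21071 m/s²;  |a| = 21071 m/s².

21100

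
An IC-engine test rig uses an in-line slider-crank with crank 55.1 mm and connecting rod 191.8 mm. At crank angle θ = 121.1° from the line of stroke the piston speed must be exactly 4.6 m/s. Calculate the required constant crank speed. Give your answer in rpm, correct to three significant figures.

1100

For an in-line slider-crank, |v_piston| = rω|sinθ|·[1 + r cosθ/√(L² − r² sin²θ)].
With r = 0.0551 m, L = 0.1918 m, θ = 121.1°: the bracketed kinematic factor |dx/dθ| = 0.039957 m.
ω = v/|dx/dθ| = 4.6/0.039957 = 115.12 rad/s.
N = 60ω/(2π) = 1099.3 rpm.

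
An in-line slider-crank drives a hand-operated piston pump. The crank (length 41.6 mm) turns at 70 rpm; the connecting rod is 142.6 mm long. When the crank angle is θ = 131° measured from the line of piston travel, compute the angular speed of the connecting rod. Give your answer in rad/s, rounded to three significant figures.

ω = 7.33 rad/s (converted from 70 rpm).
The rod makes angle φ with the slider axis where L sinφ = r sinθ; differentiating, L cosφ·φ̇ = r ω cosθ.
L cosφ = √(L² − r² sin²θ) = 0.1391 m.
|ω_rod| = r ω |cosθ| / √(L² − r² sin²θ) = 0.0416·7.33·0.65606/0.1391 = 1.4382 rad/s.

1.44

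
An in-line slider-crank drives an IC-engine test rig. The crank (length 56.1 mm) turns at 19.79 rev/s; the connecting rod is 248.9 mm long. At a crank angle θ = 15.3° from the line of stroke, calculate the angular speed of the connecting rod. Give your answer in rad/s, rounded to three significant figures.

ω = 124.3 rad/s (converted from 19.79 rev/s).
The rod makes angle φ with the slider axis where L sinφ = r sinθ; differentiating, L cosφ·φ̇ = r ω cosθ.
L cosφ = √(L² − r² sin²θ) = 0.24846 m.
|ω_rod| = r ω |cosθ| / √(L² − r² sin²θ) = 0.0561·124.3·0.96456/0.24846 = 27.081 rad/s.

27.1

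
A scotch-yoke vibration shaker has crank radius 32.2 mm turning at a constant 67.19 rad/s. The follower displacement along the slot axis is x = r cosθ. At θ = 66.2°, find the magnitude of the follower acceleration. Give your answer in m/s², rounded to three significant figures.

ω = 67.19 rad/s
x = r cosθ ⇒ ẍ = −rω² cosθ (ω constant).
|a| = rω²|cosθ| = 0.0322·(67.19)²·|cos 66.2°| = 58.662 m/s².

58.7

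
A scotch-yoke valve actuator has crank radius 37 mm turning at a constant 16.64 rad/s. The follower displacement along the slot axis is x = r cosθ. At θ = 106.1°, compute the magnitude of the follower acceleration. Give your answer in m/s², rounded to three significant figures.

2.84

ω = 16.64 rad/s
x = r cosθ ⇒ ẍ = −rω² cosθ (ω constant).
|a| = rω²|cosθ| = 0.037·(16.64)²·|cos 106.1°| = 2.8411 m/s².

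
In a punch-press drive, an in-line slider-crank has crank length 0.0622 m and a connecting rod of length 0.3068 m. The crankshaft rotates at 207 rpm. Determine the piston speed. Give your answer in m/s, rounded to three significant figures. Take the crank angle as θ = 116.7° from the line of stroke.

ω = 2π·207/60 = 21.68 rad/s
For an in-line slider-crank, x = r cosθ + √(L² − r² sin²θ), so v = −rω sinθ·[1 + r cosθ/√(L² − r² sin²θ)].
With r = 0.0622 m, L = 0.3068 m, θ = 116.7°: √(L² − r² sin²θ) = 0.30173 m.
v = −0.0622·21.68·0.89337·[1 + 0.0622·-0.44932/0.30173] = -1.093 m/s.
|v| = 1.093 m/s.

1.09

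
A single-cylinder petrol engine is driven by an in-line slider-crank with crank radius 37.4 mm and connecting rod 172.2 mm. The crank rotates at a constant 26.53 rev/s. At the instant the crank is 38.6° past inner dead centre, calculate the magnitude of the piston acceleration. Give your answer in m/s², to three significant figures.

865

ω = 2π·26.5 = 166.7 rad/s
x(θ) = r cosθ + √(L² − r² sin²θ); with ω constant, a = ω²·d²x/dθ².
d²x/dθ² = −r cosθ − r²(cos2θ)/√u − r⁴ sin²2θ/(4u^{3/2}),  u = L² − r² sin²θ = 0.0291084 m².
Substituting r = 0.0374 m, L = 0.1722 m, θ = 38.6°: d²x/dθ² = -0.031139 m.
a = ω²·d²x/dθ² = (166.7)²·(-0.031139) = -865.24 m/s²;  |a| = 865.24 m/s².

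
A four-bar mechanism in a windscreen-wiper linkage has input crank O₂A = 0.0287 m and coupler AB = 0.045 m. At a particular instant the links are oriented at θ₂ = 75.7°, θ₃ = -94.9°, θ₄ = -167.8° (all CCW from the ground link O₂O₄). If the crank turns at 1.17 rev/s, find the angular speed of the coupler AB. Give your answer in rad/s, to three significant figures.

4.39

ω₂ = 7.351 rad/s (from 1.17 rev/s).
Differentiating the loop-closure r₂e^{iθ₂}+r₃e^{iθ₃}=r₁+r₄e^{iθ₄} gives r₂ω₂e^{iθ₂}+r₃ω₃e^{iθ₃}=r₄ω₄e^{iθ₄}.
Eliminating the other unknown: ω₃ = r₂ω₂ sin(θ₄−θ₂) / [r₃ sin(θ₃−θ₄)].
Numerator sine = +0.89493; denominator sine = +0.95579.
Result = 0.0287·7.351·(+0.89493) / (0.045·(+0.95579)) = +4.39 rad/s; magnitude 4.39 rad/s.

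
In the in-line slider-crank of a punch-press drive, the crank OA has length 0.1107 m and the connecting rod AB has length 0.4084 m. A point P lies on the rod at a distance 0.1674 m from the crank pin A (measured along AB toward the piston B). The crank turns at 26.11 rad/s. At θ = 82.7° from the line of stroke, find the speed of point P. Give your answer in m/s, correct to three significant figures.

2.92

ω = 26.11 rad/s.  Crank-pin speed |V_A| = rω = 2.8904 m/s, perpendicular to OA.
Rod angle: sinφ = −(r/L) sinθ ⇒ φ = -15.596°; ω_rod = −rω cosθ/√(L²−r²sin²θ) = -0.93365 rad/s.
V_P = V_A + ω_rod × AP, with AP = 0.1674 m along the rod.
Components: V_Px = −rω sinθ − a·ω_rod·sinφ = -2.909 m/s;  V_Py = rω cosθ + a·ω_rod·cosφ = +0.21673 m/s.
|V_P| = √(V_Px² + V_Py²) = 2.917 m/s.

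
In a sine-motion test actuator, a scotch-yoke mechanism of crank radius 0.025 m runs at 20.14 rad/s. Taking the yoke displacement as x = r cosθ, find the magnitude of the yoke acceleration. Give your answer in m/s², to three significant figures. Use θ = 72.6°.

3.03

ω = 20.14 rad/s
x = r cosθ ⇒ ẍ = −rω² cosθ (ω constant).
|a| = rω²|cosθ| = 0.025·(20.14)²·|cos 72.6°| = 3.0324 m/s².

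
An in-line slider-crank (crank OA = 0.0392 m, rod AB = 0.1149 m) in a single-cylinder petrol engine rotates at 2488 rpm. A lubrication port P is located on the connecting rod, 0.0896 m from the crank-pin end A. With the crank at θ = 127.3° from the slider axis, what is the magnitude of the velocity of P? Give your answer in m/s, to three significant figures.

6.90

ω = 260.5 rad/s.  Crank-pin speed |V_A| = rω = 10.213 m/s, perpendicular to OA.
Rod angle: sinφ = −(r/L) sinθ ⇒ φ = -15.747°; ω_rod = −rω cosθ/√(L²−r²sin²θ) = +55.966 rad/s.
V_P = V_A + ω_rod × AP, with AP = 0.0896 m along the rod.
Components: V_Px = −rω sinθ − a·ω_rod·sinφ = -6.7635 m/s;  V_Py = rω cosθ + a·ω_rod·cosφ = -1.3628 m/s.
|V_P| = √(V_Px² + V_Py²) = 6.8994 m/s.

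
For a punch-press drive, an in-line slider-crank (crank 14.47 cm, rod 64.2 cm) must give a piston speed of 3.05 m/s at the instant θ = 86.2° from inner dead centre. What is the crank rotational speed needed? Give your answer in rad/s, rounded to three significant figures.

20.8

For an in-line slider-crank, |v_piston| = rω|sinθ|·[1 + r cosθ/√(L² − r² sin²θ)].
With r = 0.1447 m, L = 0.642 m, θ = 86.2°: the bracketed kinematic factor |dx/dθ| = 0.1466 m.
ω = v/|dx/dθ| = 3.05/0.1466 = 20.806 rad/s.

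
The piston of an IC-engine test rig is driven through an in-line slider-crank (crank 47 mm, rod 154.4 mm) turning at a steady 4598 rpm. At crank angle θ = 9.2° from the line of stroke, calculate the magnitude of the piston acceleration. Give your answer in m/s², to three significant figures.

13900

ω = 2π·4598/60 = 481.5 rad/s
x(θ) = r cosθ + √(L² − r² sin²θ); with ω constant, a = ω²·d²x/dθ².
d²x/dθ² = −r cosθ − r²(cos2θ)/√u − r⁴ sin²2θ/(4u^{3/2}),  u = L² − r² sin²θ = 0.0237829 m².
Substituting r = 0.047 m, L = 0.1544 m, θ = 9.2°: d²x/dθ² = -0.06002 m.
a = ω²·d²x/dθ² = (481.5)²·(-0.06002) = -13915 m/s²;  |a| = 13915 m/s².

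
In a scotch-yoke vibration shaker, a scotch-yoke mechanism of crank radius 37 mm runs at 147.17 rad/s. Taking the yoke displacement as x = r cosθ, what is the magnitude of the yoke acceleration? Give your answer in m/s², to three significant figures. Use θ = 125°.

460

ω = 147.2 rad/s
x = r cosθ ⇒ ẍ = −rω² cosθ (ω constant).
|a| = rω²|cosθ| = 0.037·(147.2)²·|cos 125°| = 459.65 m/s².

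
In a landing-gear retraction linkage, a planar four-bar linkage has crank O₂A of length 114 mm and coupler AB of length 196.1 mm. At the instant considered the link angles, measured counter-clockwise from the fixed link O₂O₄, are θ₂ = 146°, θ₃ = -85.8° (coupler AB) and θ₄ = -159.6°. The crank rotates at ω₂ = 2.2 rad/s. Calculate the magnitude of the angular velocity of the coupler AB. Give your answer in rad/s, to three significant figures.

1.08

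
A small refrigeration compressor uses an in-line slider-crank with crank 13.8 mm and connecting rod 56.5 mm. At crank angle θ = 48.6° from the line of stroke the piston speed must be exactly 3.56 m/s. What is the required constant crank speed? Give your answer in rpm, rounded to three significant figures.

2820

For an in-line slider-crank, |v_piston| = rω|sinθ|·[1 + r cosθ/√(L² − r² sin²θ)].
With r = 0.0138 m, L = 0.0565 m, θ = 48.6°: the bracketed kinematic factor |dx/dθ| = 0.012052 m.
ω = v/|dx/dθ| = 3.56/0.012052 = 295.38 rad/s.
N = 60ω/(2π) = 2820.7 rpm.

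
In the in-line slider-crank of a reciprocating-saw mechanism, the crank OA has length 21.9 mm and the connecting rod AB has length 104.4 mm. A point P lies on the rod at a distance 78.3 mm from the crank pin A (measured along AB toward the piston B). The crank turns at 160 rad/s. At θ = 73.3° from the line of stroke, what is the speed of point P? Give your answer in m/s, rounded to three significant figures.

ω = 160 rad/s.  Crank-pin speed |V_A| = rω = 3.504 m/s, perpendicular to OA.
Rod angle: sinφ = −(r/L) sinθ ⇒ φ = -11.591°; ω_rod = −rω cosθ/√(L²−r²sin²θ) = -9.8455 rad/s.
V_P = V_A + ω_rod × AP, with AP = 0.0783 m along the rod.
Components: V_Px = −rω sinθ − a·ω_rod·sinφ = -3.5111 m/s;  V_Py = rω cosθ + a·ω_rod·cosφ = +0.25173 m/s.
|V_P| = √(V_Px² + V_Py²) = 3.5201 m/s.

3.52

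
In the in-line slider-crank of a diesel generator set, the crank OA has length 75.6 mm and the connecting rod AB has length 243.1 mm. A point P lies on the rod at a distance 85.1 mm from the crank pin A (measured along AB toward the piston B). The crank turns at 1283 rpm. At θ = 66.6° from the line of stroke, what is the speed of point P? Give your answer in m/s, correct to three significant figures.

10.1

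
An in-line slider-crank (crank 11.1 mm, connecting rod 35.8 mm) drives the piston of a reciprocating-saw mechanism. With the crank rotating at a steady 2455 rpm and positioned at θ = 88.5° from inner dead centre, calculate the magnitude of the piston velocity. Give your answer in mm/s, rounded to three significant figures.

ω = 2π·2455/60 = 257.1 rad/s
For an in-line slider-crank, x = r cosθ + √(L² − r² sin²θ), so v = −rω sinθ·[1 + r cosθ/√(L² − r² sin²θ)].
With r = 0.0111 m, L = 0.0358 m, θ = 88.5°: √(L² − r² sin²θ) = 0.034037 m.
v = −0.0111·257.1·0.99966·[1 + 0.0111·0.02618/0.034037] = -2.877 m/s.
|v| = 2.877 m/s = 2877 mm/s.

2880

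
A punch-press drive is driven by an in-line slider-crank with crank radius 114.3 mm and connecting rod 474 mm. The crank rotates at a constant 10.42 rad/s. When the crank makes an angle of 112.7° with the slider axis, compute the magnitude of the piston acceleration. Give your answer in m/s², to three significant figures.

ω = 10.42 rad/s
x(θ) = r cosθ + √(L² − r² sin²θ); with ω constant, a = ω²·d²x/dθ².
d²x/dθ² = −r cosθ − r²(cos2θ)/√u − r⁴ sin²2θ/(4u^{3/2}),  u = L² − r² sin²θ = 0.213557 m².
Substituting r = 0.1143 m, L = 0.474 m, θ = 112.7°: d²x/dθ² = +0.06374 m.
a = ω²·d²x/dθ² = (10.42)²·(+0.06374) = +6.9207 m/s²;  |a| = 6.9207 m/s².

6.92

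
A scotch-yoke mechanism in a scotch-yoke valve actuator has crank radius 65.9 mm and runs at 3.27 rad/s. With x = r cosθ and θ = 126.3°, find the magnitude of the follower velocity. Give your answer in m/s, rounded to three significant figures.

0.174

ω = 3.27 rad/s
x = r cosθ ⇒ ẋ = −rω sinθ.
|v| = rω|sinθ| = 0.0659·3.27·|sin 126.3°| = 0.17367 m/s.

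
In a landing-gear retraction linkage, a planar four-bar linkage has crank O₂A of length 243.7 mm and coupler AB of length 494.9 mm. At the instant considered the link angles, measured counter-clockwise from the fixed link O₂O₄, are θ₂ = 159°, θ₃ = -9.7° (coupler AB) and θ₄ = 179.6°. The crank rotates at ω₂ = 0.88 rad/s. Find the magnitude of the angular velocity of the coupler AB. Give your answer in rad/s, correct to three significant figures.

0.943

ω₂ = 0.88 rad/s
Differentiating the loop-closure r₂e^{iθ₂}+r₃e^{iθ₃}=r₁+r₄e^{iθ₄} gives r₂ω₂e^{iθ₂}+r₃ω₃e^{iθ₃}=r₄ω₄e^{iθ₄}.
Eliminating the other unknown: ω₃ = r₂ω₂ sin(θ₄−θ₂) / [r₃ sin(θ₃−θ₄)].
Numerator sine = +0.35184; denominator sine = +0.16160.
Result = 0.2437·0.88·(+0.35184) / (0.4949·(+0.16160)) = +0.94344 rad/s; magnitude 0.94344 rad/s.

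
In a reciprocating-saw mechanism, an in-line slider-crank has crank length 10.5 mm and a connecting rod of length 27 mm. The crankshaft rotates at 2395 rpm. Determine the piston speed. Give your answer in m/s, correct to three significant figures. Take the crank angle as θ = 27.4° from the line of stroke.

1.64

ω = 2π·2395/60 = 250.8 rad/s
For an in-line slider-crank, x = r cosθ + √(L² − r² sin²θ), so v = −rω sinθ·[1 + r cosθ/√(L² − r² sin²θ)].
With r = 0.0105 m, L = 0.027 m, θ = 27.4°: √(L² − r² sin²θ) = 0.026564 m.
v = −0.0105·250.8·0.46020·[1 + 0.0105·0.88782/0.026564] = -1.6372 m/s.
|v| = 1.6372 m/s.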